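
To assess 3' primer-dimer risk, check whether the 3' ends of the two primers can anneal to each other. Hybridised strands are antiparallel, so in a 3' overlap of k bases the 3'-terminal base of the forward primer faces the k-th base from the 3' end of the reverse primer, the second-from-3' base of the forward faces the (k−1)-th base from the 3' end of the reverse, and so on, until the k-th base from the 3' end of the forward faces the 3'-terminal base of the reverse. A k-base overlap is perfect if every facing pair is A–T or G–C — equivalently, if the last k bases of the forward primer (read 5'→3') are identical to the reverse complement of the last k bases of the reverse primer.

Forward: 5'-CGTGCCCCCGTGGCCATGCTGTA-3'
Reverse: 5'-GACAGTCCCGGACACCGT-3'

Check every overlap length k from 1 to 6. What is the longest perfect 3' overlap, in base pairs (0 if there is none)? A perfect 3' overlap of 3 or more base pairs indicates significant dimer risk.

Last 6 bases (5'→3') — forward …GCTGTA, reverse …CACCGT.
Reverse complement of the reverse primer's last 6 bases: ACGGTG; its first k bases are the reverse complement of the reverse primer's last k bases, so a perfect k-base overlap needs the forward primer's last k bases to equal them.
Comparing (forward last k vs required): k=1: A vs A ✓; k=2: TA vs AC ✗; k=3: GTA vs ACG ✗; k=4: TGTA vs ACGG ✗; k=5: CTGTA vs ACGGT ✗; k=6: GCTGTA vs ACGGTG ✗.
Only k = 1 is perfect, so the longest perfect 3' overlap is 1.

Longest perfect overlap: 1 complementary base pair; below the dimer-risk threshold (threshold 3).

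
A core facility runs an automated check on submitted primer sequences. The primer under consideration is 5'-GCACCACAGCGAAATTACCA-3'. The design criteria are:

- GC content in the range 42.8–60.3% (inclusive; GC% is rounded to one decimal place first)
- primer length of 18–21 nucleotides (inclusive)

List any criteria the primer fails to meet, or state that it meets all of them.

Meets all criteria.

Base counts: A=8, T=2, G=3, C=7 (length 20).
GC content: GC 10/20 = 50.0% ✓
length: length 20 ✓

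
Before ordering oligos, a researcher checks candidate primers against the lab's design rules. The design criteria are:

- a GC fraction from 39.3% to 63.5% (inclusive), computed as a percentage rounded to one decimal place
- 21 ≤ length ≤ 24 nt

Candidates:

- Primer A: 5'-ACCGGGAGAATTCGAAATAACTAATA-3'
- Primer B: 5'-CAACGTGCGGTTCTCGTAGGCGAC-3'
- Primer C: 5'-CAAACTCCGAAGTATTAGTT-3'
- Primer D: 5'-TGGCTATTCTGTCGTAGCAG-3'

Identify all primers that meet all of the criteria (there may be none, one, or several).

Primer A (26 nt, A=12 T=5 G=5 C=4): GC 9/26 = 34.6%, outside 39.3–63.5% ✗; length 26, outside 21–24 ✗ — fails.
Primer B (24 nt, A=4 T=5 G=8 C=7): GC 15/24 = 62.5% ✓; length 24 ✓ — passes.
Primer C (20 nt, A=7 T=6 G=3 C=4): GC 7/20 = 35.0%, outside 39.3–63.5% ✗; length 20, outside 21–24 ✗ — fails.
Primer D (20 nt, A=3 T=7 G=6 C=4): GC 10/20 = 50.0% ✓; length 20, outside 21–24 ✗ — fails.

Primer B only.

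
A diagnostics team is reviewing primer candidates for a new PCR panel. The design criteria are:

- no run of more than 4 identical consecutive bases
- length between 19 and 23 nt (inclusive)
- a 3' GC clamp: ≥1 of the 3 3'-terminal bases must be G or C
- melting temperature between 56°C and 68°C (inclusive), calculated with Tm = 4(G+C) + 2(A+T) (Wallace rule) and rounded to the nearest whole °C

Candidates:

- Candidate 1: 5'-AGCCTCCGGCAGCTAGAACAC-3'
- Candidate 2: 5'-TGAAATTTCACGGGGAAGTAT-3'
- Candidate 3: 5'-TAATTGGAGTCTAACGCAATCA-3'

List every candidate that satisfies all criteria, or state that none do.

Candidate 1 and Candidate 3.

Candidate 1 (21 nt, A=6 T=2 G=5 C=8): longest run = 2 ✓; length 21 ✓; 3' end CAC has 2 G/C ✓; Tm = 2·8 + 4·13 = 68°C ✓ — passes.
Candidate 2 (21 nt, A=7 T=6 G=6 C=2): longest run = 4 ✓; length 21 ✓; 3' end TAT has 0 G/C, need ≥1 ✗; Tm = 2·13 + 4·8 = 58°C ✓ — fails.
Candidate 3 (22 nt, A=8 T=6 G=4 C=4): longest run = 2 ✓; length 22 ✓; 3' end TCA has 1 G/C ✓; Tm = 2·14 + 4·8 = 60°C ✓ — passes.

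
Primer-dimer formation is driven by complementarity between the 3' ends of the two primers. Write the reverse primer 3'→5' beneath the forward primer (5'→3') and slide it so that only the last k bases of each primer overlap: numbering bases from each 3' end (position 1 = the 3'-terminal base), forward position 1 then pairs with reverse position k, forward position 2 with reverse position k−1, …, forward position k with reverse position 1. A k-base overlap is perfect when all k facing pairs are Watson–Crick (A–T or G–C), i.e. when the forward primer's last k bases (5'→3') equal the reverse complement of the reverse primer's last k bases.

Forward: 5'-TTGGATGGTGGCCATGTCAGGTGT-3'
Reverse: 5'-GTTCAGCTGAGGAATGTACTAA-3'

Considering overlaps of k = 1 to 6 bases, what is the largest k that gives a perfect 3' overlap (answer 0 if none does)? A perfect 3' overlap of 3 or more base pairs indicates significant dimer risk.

Longest perfect overlap: 1 complementary base pair; below the dimer-risk threshold (threshold 3).

Last 6 bases (5'→3') — forward …AGGTGT, reverse …TACTAA.
Reverse complement of the reverse primer's last 6 bases: TTAGTA; its first k bases are the reverse complement of the reverse primer's last k bases, so a perfect k-base overlap needs the forward primer's last k bases to equal them.
Comparing (forward last k vs required): k=1: T vs T ✓; k=2: GT vs TT ✗; k=3: TGT vs TTA ✗; k=4: GTGT vs TTAG ✗; k=5: GGTGT vs TTAGT ✗; k=6: AGGTGT vs TTAGTA ✗.
Only k = 1 is perfect, so the longest perfect 3' overlap is 1.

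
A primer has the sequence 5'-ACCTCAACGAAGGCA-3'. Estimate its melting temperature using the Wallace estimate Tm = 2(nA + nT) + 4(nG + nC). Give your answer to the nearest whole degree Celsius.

46°C

Base counts: A=6, T=1, G=3, C=5 (length 15).
Tm = 2·(6+1) + 4·(3+5) = 2·7 + 4·8 = 14 + 32 = 46°C.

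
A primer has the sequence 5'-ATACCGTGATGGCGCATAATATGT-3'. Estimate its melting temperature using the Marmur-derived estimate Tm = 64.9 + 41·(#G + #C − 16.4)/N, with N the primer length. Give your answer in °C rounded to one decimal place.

54.0°C

Base counts: A=7, T=7, G=6, C=4; G+C = 10, N = 24.
Tm = 64.9 + 41·(10 − 16.4)/24 = 64.9 + -262.40/24 = 54.0°C.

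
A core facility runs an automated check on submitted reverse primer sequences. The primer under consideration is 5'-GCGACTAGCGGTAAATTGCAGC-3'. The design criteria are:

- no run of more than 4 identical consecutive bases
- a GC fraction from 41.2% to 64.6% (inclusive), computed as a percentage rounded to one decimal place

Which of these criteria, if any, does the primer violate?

Meets all criteria.

Base counts: A=6, T=4, G=7, C=5 (length 22).
homopolymer run: longest run = 3 ✓
GC content: GC 12/22 = 54.5% ✓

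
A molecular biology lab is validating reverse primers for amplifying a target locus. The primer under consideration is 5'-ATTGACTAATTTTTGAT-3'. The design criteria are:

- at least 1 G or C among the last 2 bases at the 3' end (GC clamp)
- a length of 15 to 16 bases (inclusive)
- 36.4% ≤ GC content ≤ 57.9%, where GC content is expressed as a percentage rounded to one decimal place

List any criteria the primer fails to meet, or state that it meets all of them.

Fails: GC clamp, length, GC content.

Base counts: A=5, T=9, G=2, C=1 (length 17).
GC clamp: 3' end AT has 0 G/C, need ≥1 ✗
length: length 17, outside 15–16 ✗
GC content: GC 3/17 = 17.6%, outside 36.4–57.9% ✗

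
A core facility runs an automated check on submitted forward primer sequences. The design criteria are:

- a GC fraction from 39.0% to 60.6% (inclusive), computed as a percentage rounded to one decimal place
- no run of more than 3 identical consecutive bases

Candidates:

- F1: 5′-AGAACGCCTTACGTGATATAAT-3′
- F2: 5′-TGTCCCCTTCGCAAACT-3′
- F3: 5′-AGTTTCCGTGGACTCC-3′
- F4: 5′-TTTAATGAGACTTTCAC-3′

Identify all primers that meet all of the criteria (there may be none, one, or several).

F1 (22 nt, A=8 T=6 G=4 C=4): GC 8/22 = 36.4%, outside 39.0–60.6% ✗; longest run = 2 ✓ — fails.
F2 (17 nt, A=3 T=5 G=2 C=7): GC 9/17 = 52.9% ✓; longest run = 4, exceeds 3 ✗ — fails.
F3 (16 nt, A=2 T=5 G=4 C=5): GC 9/16 = 56.3% ✓; longest run = 3 ✓ — passes.
F4 (17 nt, A=5 T=7 G=2 C=3): GC 5/17 = 29.4%, outside 39.0–60.6% ✗; longest run = 3 ✓ — fails.

F3 only.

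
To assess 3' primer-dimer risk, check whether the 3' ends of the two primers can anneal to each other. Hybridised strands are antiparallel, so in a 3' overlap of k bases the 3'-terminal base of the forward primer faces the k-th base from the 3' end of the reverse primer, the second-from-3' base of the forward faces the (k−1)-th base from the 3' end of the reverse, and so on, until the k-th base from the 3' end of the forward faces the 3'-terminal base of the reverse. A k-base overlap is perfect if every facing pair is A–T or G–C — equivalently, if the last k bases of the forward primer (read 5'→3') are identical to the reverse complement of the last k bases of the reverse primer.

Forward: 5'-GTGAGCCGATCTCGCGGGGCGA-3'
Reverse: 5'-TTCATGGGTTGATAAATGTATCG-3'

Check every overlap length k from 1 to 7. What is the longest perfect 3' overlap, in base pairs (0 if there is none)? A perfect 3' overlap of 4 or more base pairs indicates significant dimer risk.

Longest perfect overlap: 3 complementary base pairs; below the dimer-risk threshold (threshold 4).

Last 7 bases (5'→3') — forward …GGGGCGA, reverse …TGTATCG.
Reverse complement of the reverse primer's last 7 bases: CGATACA; its first k bases are the reverse complement of the reverse primer's last k bases, so a perfect k-base overlap needs the forward primer's last k bases to equal them.
Comparing (forward last k vs required): k=1: A vs C ✗; k=2: GA vs CG ✗; k=3: CGA vs CGA ✓; k=4: GCGA vs CGAT ✗; k=5: GGCGA vs CGATA ✗; k=6: GGGCGA vs CGATAC ✗; k=7: GGGGCGA vs CGATACA ✗.
Only k = 3 is perfect, so the longest perfect 3' overlap is 3.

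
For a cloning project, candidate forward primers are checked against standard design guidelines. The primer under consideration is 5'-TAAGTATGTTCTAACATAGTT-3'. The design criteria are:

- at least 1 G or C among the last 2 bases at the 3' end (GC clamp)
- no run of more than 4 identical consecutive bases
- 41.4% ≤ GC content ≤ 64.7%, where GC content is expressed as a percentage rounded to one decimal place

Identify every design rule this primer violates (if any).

Base counts: A=7, T=9, G=3, C=2 (length 21).
GC clamp: 3' end TT has 0 G/C, need ≥1 ✗
homopolymer run: longest run = 2 ✓
GC content: GC 5/21 = 23.8%, outside 41.4–64.7% ✗

Fails: GC clamp, GC content.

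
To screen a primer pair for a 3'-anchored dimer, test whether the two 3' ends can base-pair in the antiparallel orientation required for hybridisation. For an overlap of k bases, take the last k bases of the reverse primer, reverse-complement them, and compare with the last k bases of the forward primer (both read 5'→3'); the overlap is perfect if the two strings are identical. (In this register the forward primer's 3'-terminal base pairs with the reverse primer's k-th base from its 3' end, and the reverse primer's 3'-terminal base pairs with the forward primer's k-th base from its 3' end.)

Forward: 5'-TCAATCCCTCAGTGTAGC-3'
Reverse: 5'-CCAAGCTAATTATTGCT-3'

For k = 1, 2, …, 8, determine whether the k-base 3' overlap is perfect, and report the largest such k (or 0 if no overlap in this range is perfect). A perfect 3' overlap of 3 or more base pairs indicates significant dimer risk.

Last 8 bases (5'→3') — forward …AGTGTAGC, reverse …TTATTGCT.
Reverse complement of the reverse primer's last 8 bases: AGCAATAA; its first k bases are the reverse complement of the reverse primer's last k bases, so a perfect k-base overlap needs the forward primer's last k bases to equal them.
Comparing (forward last k vs required): k=1: C vs A ✗; k=2: GC vs AG ✗; k=3: AGC vs AGC ✓; k=4: TAGC vs AGCA ✗; k=5: GTAGC vs AGCAA ✗; k=6: TGTAGC vs AGCAAT ✗; k=7: GTGTAGC vs AGCAATA ✗; k=8: AGTGTAGC vs AGCAATAA ✗.
Only k = 3 is perfect, so the longest perfect 3' overlap is 3.

Longest perfect overlap: 3 complementary base pairs; significant dimer risk (threshold 3).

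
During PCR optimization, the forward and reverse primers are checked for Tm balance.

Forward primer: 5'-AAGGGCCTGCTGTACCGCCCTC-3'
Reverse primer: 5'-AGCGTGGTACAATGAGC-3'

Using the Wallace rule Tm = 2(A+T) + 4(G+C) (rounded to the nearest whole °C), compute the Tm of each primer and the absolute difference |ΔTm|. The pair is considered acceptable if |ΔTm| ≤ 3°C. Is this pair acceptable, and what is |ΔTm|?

|ΔTm| = 22°C; the pair is not acceptable.

Forward: A=3 T=4 G=6 C=9 → Tm = 2·7 + 4·15 = 74°C.
Reverse: A=5 T=3 G=6 C=3 → Tm = 2·8 + 4·9 = 52°C.
|ΔTm| = |74 − 52| = 22°C, > 3°C.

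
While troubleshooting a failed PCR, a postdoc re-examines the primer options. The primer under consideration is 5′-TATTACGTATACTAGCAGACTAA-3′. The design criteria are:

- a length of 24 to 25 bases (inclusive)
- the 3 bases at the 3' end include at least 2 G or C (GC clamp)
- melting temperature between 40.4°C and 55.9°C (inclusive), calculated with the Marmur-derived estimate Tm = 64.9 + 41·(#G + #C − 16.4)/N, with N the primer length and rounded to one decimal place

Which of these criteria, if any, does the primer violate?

Base counts: A=9, T=7, G=3, C=4 (length 23).
length: length 23, outside 24–25 ✗
GC clamp: 3' end TAA has 0 G/C, need ≥2 ✗
Tm: Tm = 64.9 + 41·(7 − 16.4)/23 = 48.1°C ✓

Fails: length, GC clamp.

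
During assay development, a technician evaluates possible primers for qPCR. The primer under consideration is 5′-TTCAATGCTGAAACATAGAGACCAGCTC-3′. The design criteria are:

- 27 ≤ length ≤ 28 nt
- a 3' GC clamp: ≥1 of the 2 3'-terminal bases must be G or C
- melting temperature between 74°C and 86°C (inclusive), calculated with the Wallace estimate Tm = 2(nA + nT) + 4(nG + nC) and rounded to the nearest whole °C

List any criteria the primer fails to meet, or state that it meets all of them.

Base counts: A=10, T=6, G=5, C=7 (length 28).
length: length 28 ✓
GC clamp: 3' end TC has 1 G/C ✓
Tm: Tm = 2·16 + 4·12 = 80°C ✓

Meets all criteria.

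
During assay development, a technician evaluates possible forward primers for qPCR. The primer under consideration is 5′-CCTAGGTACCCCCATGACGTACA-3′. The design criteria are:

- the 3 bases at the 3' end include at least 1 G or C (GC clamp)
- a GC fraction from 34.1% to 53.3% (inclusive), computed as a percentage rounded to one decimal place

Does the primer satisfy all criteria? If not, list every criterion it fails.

Fails: GC content.

Base counts: A=6, T=4, G=4, C=9 (length 23).
GC clamp: 3' end ACA has 1 G/C ✓
GC content: GC 13/23 = 56.5%, outside 34.1–53.3% ✗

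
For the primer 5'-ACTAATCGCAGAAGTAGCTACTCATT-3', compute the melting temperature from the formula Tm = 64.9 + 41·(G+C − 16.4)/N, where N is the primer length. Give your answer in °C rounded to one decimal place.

Base counts: A=9, T=7, G=4, C=6; G+C = 10, N = 26.
Tm = 64.9 + 41·(10 − 16.4)/26 = 64.9 + -262.40/26 = 54.8°C.

54.8°C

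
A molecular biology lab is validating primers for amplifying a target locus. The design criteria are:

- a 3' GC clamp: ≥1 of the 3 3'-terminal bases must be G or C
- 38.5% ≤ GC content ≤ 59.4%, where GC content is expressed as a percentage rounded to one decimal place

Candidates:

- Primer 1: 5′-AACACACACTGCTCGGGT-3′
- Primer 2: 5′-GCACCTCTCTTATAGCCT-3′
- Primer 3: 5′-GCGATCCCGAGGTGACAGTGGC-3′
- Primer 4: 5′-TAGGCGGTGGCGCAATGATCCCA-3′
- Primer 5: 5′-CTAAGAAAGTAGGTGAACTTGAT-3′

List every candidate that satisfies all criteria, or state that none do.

Primer 1 and Primer 2.

Primer 1 (18 nt, A=5 T=3 G=4 C=6): 3' end GGT has 2 G/C ✓; GC 10/18 = 55.6% ✓ — passes.
Primer 2 (18 nt, A=3 T=6 G=2 C=7): 3' end CCT has 2 G/C ✓; GC 9/18 = 50.0% ✓ — passes.
Primer 3 (22 nt, A=4 T=3 G=9 C=6): 3' end GGC has 3 G/C ✓; GC 15/22 = 68.2%, outside 38.5–59.4% ✗ — fails.
Primer 4 (23 nt, A=5 T=4 G=8 C=6): 3' end CCA has 2 G/C ✓; GC 14/23 = 60.9%, outside 38.5–59.4% ✗ — fails.
Primer 5 (23 nt, A=9 T=6 G=6 C=2): 3' end GAT has 1 G/C ✓; GC 8/23 = 34.8%, outside 38.5–59.4% ✗ — fails.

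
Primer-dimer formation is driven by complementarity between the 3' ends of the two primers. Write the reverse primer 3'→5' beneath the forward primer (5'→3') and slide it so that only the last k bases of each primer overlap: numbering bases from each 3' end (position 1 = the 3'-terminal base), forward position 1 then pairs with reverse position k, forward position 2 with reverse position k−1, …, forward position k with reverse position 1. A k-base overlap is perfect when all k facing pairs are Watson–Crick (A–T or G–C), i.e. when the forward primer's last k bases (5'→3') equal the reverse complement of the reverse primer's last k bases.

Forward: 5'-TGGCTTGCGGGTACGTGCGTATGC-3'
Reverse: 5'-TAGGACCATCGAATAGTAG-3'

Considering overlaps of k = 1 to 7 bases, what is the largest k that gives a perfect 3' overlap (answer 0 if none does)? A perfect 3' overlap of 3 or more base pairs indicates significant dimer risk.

Last 7 bases (5'→3') — forward …CGTATGC, reverse …ATAGTAG.
Reverse complement of the reverse primer's last 7 bases: CTACTAT; its first k bases are the reverse complement of the reverse primer's last k bases, so a perfect k-base overlap needs the forward primer's last k bases to equal them.
Comparing (forward last k vs required): k=1: C vs C ✓; k=2: GC vs CT ✗; k=3: TGC vs CTA ✗; k=4: ATGC vs CTAC ✗; k=5: TATGC vs CTACT ✗; k=6: GTATGC vs CTACTA ✗; k=7: CGTATGC vs CTACTAT ✗.
Only k = 1 is perfect, so the longest perfect 3' overlap is 1.

Longest perfect overlap: 1 complementary base pair; below the dimer-risk threshold (threshold 3).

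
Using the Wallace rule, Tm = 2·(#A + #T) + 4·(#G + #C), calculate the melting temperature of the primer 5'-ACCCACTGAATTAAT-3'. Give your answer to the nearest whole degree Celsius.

Base counts: A=6, T=4, G=1, C=4 (length 15).
Tm = 2·(6+4) + 4·(1+4) = 2·10 + 4·5 = 20 + 20 = 40°C.

40°C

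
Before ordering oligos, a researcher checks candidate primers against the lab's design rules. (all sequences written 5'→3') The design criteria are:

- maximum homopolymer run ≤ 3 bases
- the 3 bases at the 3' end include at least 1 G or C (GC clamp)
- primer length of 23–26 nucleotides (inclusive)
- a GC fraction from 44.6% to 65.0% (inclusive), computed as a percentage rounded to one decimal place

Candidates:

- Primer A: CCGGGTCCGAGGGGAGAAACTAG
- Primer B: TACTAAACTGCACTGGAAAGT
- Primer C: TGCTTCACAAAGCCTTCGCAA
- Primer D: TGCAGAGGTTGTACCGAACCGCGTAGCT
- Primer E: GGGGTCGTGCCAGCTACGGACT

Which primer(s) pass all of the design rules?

None of the candidates satisfy all criteria.

Primer A (23 nt, A=6 T=2 G=10 C=5): longest run = 4, exceeds 3 ✗; 3' end TAG has 1 G/C ✓; length 23 ✓; GC 15/23 = 65.2%, outside 44.6–65.0% ✗ — fails.
Primer B (21 nt, A=8 T=5 G=4 C=4): longest run = 3 ✓; 3' end AGT has 1 G/C ✓; length 21, outside 23–26 ✗; GC 8/21 = 38.1%, outside 44.6–65.0% ✗ — fails.
Primer C (21 nt, A=6 T=5 G=3 C=7): longest run = 3 ✓; 3' end CAA has 1 G/C ✓; length 21, outside 23–26 ✗; GC 10/21 = 47.6% ✓ — fails.
Primer D (28 nt, A=6 T=6 G=9 C=7): longest run = 2 ✓; 3' end GCT has 2 G/C ✓; length 28, outside 23–26 ✗; GC 16/28 = 57.1% ✓ — fails.
Primer E (22 nt, A=3 T=4 G=9 C=6): longest run = 4, exceeds 3 ✗; 3' end ACT has 1 G/C ✓; length 22, outside 23–26 ✗; GC 15/22 = 68.2%, outside 44.6–65.0% ✗ — fails.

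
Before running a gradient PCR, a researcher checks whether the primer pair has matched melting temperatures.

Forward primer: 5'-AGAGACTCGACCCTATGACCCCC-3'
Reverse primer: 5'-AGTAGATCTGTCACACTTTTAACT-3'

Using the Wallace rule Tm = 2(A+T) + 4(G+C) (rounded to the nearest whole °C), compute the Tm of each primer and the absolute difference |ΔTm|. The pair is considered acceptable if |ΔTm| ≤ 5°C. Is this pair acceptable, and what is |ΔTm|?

Forward: A=6 T=3 G=4 C=10 → Tm = 2·9 + 4·14 = 74°C.
Reverse: A=7 T=9 G=3 C=5 → Tm = 2·16 + 4·8 = 64°C.
|ΔTm| = |74 − 64| = 10°C, > 5°C.

|ΔTm| = 10°C; the pair is not acceptable.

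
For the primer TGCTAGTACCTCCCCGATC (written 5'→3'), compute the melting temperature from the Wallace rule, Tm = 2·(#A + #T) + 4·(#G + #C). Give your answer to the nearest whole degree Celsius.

60°C

Base counts: A=3, T=5, G=3, C=8 (length 19).
Tm = 2·(3+5) + 4·(3+8) = 2·8 + 4·11 = 16 + 44 = 60°C.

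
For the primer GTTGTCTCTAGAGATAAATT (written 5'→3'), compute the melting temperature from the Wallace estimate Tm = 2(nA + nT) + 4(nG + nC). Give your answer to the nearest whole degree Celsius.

52°C

Base counts: A=6, T=8, G=4, C=2 (length 20).
Tm = 2·(6+8) + 4·(4+2) = 2·14 + 4·6 = 28 + 24 = 52°C.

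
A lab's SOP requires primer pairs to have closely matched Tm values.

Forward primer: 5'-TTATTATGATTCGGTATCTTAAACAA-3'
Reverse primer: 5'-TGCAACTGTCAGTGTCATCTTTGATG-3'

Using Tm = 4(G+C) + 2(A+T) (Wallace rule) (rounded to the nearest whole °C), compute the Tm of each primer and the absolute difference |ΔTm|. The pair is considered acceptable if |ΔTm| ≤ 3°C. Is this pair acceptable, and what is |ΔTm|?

|ΔTm| = 10°C; the pair is not acceptable.

Forward: A=9 T=11 G=3 C=3 → Tm = 2·20 + 4·6 = 64°C.
Reverse: A=5 T=10 G=6 C=5 → Tm = 2·15 + 4·11 = 74°C.
|ΔTm| = |64 − 74| = 10°C, > 3°C.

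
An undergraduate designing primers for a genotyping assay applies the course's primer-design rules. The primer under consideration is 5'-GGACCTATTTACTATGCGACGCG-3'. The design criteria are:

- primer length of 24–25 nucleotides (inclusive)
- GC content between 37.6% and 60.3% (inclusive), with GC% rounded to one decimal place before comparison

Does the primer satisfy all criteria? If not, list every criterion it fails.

Fails: length.

Base counts: A=5, T=6, G=6, C=6 (length 23).
length: length 23, outside 24–25 ✗
GC content: GC 12/23 = 52.2% ✓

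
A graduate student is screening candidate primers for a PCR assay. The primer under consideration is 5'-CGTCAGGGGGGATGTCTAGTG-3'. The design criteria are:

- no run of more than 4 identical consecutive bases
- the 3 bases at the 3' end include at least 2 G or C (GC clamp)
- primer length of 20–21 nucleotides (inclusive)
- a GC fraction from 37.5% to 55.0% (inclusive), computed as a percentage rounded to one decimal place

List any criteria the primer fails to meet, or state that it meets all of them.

Fails: homopolymer run, GC content.

Base counts: A=3, T=5, G=10, C=3 (length 21).
homopolymer run: longest run = 6, exceeds 4 ✗
GC clamp: 3' end GTG has 2 G/C ✓
length: length 21 ✓
GC content: GC 13/21 = 61.9%, outside 37.5–55.0% ✗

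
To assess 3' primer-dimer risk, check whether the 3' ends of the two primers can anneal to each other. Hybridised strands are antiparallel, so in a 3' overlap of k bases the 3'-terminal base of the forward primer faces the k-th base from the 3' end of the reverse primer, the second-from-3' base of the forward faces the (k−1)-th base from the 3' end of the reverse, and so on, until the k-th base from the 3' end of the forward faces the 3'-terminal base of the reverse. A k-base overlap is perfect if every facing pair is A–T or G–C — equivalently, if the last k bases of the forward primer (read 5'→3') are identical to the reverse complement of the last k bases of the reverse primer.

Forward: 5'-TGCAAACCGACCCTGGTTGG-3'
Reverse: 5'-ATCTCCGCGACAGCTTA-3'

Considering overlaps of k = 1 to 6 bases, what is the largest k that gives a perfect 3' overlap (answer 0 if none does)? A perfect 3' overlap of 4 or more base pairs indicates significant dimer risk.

Last 6 bases (5'→3') — forward …GGTTGG, reverse …AGCTTA.
Reverse complement of the reverse primer's last 6 bases: TAAGCT; its first k bases are the reverse complement of the reverse primer's last k bases, so a perfect k-base overlap needs the forward primer's last k bases to equal them.
Comparing (forward last k vs required): k=1: G vs T ✗; k=2: GG vs TA ✗; k=3: TGG vs TAA ✗; k=4: TTGG vs TAAG ✗; k=5: GTTGG vs TAAGC ✗; k=6: GGTTGG vs TAAGCT ✗.
No overlap length from 1 to 6 is perfect, so the longest perfect 3' overlap is 0.

Longest perfect overlap: 0 complementary base pairs; below the dimer-risk threshold (threshold 4).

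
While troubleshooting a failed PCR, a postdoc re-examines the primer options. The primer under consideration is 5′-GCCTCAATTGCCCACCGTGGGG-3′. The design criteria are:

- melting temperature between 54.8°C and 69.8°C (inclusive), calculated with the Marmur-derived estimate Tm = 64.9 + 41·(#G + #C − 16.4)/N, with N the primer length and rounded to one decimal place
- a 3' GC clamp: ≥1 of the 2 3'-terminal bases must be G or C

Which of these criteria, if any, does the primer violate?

Meets all criteria.

Base counts: A=3, T=4, G=7, C=8 (length 22).
Tm: Tm = 64.9 + 41·(15 − 16.4)/22 = 62.3°C ✓
GC clamp: 3' end GG has 2 G/C ✓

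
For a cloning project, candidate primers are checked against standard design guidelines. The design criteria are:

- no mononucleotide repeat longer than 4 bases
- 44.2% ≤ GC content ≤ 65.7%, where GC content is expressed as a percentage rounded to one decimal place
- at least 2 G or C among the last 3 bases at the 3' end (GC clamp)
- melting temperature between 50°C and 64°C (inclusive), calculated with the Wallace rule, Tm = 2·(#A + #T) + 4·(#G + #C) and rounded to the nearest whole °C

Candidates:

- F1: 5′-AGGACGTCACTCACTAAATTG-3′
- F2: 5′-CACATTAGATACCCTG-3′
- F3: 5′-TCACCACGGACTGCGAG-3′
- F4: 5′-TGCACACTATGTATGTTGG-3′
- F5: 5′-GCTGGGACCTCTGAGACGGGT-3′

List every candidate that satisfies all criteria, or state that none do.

F3 only.

F1 (21 nt, A=7 T=5 G=4 C=5): longest run = 3 ✓; GC 9/21 = 42.9%, outside 44.2–65.7% ✗; 3' end TTG has 1 G/C, need ≥2 ✗; Tm = 2·12 + 4·9 = 60°C ✓ — fails.
F2 (16 nt, A=5 T=4 G=2 C=5): longest run = 3 ✓; GC 7/16 = 43.8%, outside 44.2–65.7% ✗; 3' end CTG has 2 G/C ✓; Tm = 2·9 + 4·7 = 46°C, outside 50–64°C ✗ — fails.
F3 (17 nt, A=4 T=2 G=5 C=6): longest run = 2 ✓; GC 11/17 = 64.7% ✓; 3' end GAG has 2 G/C ✓; Tm = 2·6 + 4·11 = 56°C ✓ — passes.
F4 (19 nt, A=4 T=7 G=5 C=3): longest run = 2 ✓; GC 8/19 = 42.1%, outside 44.2–65.7% ✗; 3' end TGG has 2 G/C ✓; Tm = 2·11 + 4·8 = 54°C ✓ — fails.
F5 (21 nt, A=3 T=4 G=9 C=5): longest run = 3 ✓; GC 14/21 = 66.7%, outside 44.2–65.7% ✗; 3' end GGT has 2 G/C ✓; Tm = 2·7 + 4·14 = 70°C, outside 50–64°C ✗ — fails.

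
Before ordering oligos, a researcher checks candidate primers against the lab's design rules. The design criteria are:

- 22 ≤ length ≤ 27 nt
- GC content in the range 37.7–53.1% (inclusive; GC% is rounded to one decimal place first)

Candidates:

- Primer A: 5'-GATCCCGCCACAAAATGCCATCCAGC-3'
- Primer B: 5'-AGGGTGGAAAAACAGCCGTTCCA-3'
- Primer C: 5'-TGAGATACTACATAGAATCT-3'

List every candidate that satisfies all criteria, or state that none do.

Primer A (26 nt, A=8 T=3 G=4 C=11): length 26 ✓; GC 15/26 = 57.7%, outside 37.7–53.1% ✗ — fails.
Primer B (23 nt, A=8 T=3 G=7 C=5): length 23 ✓; GC 12/23 = 52.2% ✓ — passes.
Primer C (20 nt, A=8 T=6 G=3 C=3): length 20, outside 22–27 ✗; GC 6/20 = 30.0%, outside 37.7–53.1% ✗ — fails.

Primer B only.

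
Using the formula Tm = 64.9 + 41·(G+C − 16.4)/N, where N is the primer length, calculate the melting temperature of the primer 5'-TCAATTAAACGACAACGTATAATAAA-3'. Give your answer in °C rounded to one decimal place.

Base counts: A=14, T=6, G=2, C=4; G+C = 6, N = 26.
Tm = 64.9 + 41·(6 − 16.4)/26 = 64.9 + -426.40/26 = 48.5°C.

48.5°C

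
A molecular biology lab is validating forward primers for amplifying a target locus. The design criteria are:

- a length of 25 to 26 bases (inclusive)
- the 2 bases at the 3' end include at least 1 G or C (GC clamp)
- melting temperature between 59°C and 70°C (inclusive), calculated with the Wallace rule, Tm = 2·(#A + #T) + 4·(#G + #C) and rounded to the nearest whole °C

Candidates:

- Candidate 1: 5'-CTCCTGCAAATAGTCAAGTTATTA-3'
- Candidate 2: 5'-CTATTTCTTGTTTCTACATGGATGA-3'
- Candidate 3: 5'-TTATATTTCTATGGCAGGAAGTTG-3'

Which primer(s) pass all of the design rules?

Candidate 2 only.

Candidate 1 (24 nt, A=8 T=8 G=3 C=5): length 24, outside 25–26 ✗; 3' end TA has 0 G/C, need ≥1 ✗; Tm = 2·16 + 4·8 = 64°C ✓ — fails.
Candidate 2 (25 nt, A=5 T=12 G=4 C=4): length 25 ✓; 3' end GA has 1 G/C ✓; Tm = 2·17 + 4·8 = 66°C ✓ — passes.
Candidate 3 (24 nt, A=6 T=10 G=6 C=2): length 24, outside 25–26 ✗; 3' end TG has 1 G/C ✓; Tm = 2·16 + 4·8 = 64°C ✓ — fails.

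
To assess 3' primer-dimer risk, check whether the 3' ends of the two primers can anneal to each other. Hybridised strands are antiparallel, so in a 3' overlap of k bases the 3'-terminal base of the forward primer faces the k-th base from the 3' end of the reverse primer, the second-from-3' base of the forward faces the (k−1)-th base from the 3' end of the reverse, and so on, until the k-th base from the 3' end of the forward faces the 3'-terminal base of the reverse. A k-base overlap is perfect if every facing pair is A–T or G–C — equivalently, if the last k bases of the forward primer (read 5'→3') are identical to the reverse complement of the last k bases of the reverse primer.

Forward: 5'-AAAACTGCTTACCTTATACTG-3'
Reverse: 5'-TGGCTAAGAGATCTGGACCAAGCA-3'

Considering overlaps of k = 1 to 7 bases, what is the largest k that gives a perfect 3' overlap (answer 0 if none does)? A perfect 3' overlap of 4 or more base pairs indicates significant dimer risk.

Longest perfect overlap: 2 complementary base pairs; below the dimer-risk threshold (threshold 4).

Last 7 bases (5'→3') — forward …TATACTG, reverse …CCAAGCA.
Reverse complement of the reverse primer's last 7 bases: TGCTTGG; its first k bases are the reverse complement of the reverse primer's last k bases, so a perfect k-base overlap needs the forward primer's last k bases to equal them.
Comparing (forward last k vs required): k=1: G vs T ✗; k=2: TG vs TG ✓; k=3: CTG vs TGC ✗; k=4: ACTG vs TGCT ✗; k=5: TACTG vs TGCTT ✗; k=6: ATACTG vs TGCTTG ✗; k=7: TATACTG vs TGCTTGG ✗.
Only k = 2 is perfect, so the longest perfect 3' overlap is 2.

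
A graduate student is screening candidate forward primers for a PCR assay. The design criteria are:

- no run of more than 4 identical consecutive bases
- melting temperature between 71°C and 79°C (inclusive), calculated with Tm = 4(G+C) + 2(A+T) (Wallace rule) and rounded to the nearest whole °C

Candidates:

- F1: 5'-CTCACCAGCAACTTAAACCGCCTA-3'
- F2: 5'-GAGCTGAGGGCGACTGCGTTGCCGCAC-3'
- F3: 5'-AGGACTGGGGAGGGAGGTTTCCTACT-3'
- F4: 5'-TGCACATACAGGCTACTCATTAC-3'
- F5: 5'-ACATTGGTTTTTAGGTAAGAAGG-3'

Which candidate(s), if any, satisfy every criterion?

F1 (24 nt, A=8 T=4 G=2 C=10): longest run = 3 ✓; Tm = 2·12 + 4·12 = 72°C ✓ — passes.
F2 (27 nt, A=4 T=4 G=11 C=8): longest run = 3 ✓; Tm = 2·8 + 4·19 = 92°C, outside 71–79°C ✗ — fails.
F3 (26 nt, A=5 T=6 G=11 C=4): longest run = 4 ✓; Tm = 2·11 + 4·15 = 82°C, outside 71–79°C ✗ — fails.
F4 (23 nt, A=7 T=6 G=3 C=7): longest run = 2 ✓; Tm = 2·13 + 4·10 = 66°C, outside 71–79°C ✗ — fails.
F5 (23 nt, A=7 T=8 G=7 C=1): longest run = 5, exceeds 4 ✗; Tm = 2·15 + 4·8 = 62°C, outside 71–79°C ✗ — fails.

F1 only.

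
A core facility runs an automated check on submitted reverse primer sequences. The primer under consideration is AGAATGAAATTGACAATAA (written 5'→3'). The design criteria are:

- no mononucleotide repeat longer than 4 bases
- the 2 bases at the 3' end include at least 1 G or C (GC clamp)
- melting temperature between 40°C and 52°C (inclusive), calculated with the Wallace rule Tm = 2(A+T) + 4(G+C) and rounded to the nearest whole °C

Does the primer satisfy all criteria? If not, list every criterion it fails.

Base counts: A=11, T=4, G=3, C=1 (length 19).
homopolymer run: longest run = 3 ✓
GC clamp: 3' end AA has 0 G/C, need ≥1 ✗
Tm: Tm = 2·15 + 4·4 = 46°C ✓

Fails: GC clamp.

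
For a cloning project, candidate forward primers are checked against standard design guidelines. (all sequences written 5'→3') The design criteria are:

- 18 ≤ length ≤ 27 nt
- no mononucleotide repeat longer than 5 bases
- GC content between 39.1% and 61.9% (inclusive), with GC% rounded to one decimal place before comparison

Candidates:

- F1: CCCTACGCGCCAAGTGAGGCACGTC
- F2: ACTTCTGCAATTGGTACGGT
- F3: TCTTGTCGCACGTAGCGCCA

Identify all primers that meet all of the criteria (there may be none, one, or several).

F2 and F3.

F1 (25 nt, A=5 T=3 G=7 C=10): length 25 ✓; longest run = 3 ✓; GC 17/25 = 68.0%, outside 39.1–61.9% ✗ — fails.
F2 (20 nt, A=4 T=7 G=5 C=4): length 20 ✓; longest run = 2 ✓; GC 9/20 = 45.0% ✓ — passes.
F3 (20 nt, A=3 T=5 G=5 C=7): length 20 ✓; longest run = 2 ✓; GC 12/20 = 60.0% ✓ — passes.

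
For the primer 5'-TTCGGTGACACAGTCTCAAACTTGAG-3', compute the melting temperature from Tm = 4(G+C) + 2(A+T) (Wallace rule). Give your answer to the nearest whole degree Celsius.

Base counts: A=7, T=7, G=6, C=6 (length 26).
Tm = 2·(7+7) + 4·(6+6) = 2·14 + 4·12 = 28 + 48 = 76°C.

76°C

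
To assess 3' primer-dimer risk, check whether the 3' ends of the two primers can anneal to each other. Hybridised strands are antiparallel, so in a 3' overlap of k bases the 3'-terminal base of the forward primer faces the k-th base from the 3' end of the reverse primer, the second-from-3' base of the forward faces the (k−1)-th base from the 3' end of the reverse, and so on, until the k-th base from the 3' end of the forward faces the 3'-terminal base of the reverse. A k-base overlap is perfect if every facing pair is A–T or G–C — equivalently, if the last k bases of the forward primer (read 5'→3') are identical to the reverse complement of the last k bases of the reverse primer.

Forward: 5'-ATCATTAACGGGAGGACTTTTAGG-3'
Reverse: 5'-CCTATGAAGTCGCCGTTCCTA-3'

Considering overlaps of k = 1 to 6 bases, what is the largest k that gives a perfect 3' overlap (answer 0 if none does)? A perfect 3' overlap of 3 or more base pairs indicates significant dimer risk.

Longest perfect overlap: 4 complementary base pairs; significant dimer risk (threshold 3).

Last 6 bases (5'→3') — forward …TTTAGG, reverse …TTCCTA.
Reverse complement of the reverse primer's last 6 bases: TAGGAA; its first k bases are the reverse complement of the reverse primer's last k bases, so a perfect k-base overlap needs the forward primer's last k bases to equal them.
Comparing (forward last k vs required): k=1: G vs T ✗; k=2: GG vs TA ✗; k=3: AGG vs TAG ✗; k=4: TAGG vs TAGG ✓; k=5: TTAGG vs TAGGA ✗; k=6: TTTAGG vs TAGGAA ✗.
Only k = 4 is perfect, so the longest perfect 3' overlap is 4.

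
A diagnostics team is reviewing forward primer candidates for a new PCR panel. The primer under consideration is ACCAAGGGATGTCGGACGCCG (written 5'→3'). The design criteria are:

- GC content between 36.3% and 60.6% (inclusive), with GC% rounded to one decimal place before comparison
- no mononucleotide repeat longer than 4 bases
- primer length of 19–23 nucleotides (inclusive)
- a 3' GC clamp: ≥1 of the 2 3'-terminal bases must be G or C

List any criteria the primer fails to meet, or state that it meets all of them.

Fails: GC content.

Base counts: A=5, T=2, G=8, C=6 (length 21).
GC content: GC 14/21 = 66.7%, outside 36.3–60.6% ✗
homopolymer run: longest run = 3 ✓
length: length 21 ✓
GC clamp: 3' end CG has 2 G/C ✓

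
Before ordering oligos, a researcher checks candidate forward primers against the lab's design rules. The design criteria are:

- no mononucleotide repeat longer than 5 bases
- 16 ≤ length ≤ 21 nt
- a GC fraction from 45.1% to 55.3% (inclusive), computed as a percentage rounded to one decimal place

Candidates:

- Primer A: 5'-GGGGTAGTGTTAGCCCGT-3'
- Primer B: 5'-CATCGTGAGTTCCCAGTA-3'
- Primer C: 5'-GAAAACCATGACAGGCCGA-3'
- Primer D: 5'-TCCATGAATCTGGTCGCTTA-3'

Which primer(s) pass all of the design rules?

Primer B and Primer C.

Primer A (18 nt, A=2 T=5 G=8 C=3): longest run = 4 ✓; length 18 ✓; GC 11/18 = 61.1%, outside 45.1–55.3% ✗ — fails.
Primer B (18 nt, A=4 T=5 G=4 C=5): longest run = 3 ✓; length 18 ✓; GC 9/18 = 50.0% ✓ — passes.
Primer C (19 nt, A=8 T=1 G=5 C=5): longest run = 4 ✓; length 19 ✓; GC 10/19 = 52.6% ✓ — passes.
Primer D (20 nt, A=4 T=7 G=4 C=5): longest run = 2 ✓; length 20 ✓; GC 9/20 = 45.0%, outside 45.1–55.3% ✗ — fails.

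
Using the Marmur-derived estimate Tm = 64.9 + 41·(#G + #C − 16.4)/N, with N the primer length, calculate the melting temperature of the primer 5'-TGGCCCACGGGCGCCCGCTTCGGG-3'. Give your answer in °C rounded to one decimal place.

Base counts: A=1, T=3, G=10, C=10; G+C = 20, N = 24.
Tm = 64.9 + 41·(20 − 16.4)/24 = 64.9 + 147.60/24 = 71.1°C.

71.1°C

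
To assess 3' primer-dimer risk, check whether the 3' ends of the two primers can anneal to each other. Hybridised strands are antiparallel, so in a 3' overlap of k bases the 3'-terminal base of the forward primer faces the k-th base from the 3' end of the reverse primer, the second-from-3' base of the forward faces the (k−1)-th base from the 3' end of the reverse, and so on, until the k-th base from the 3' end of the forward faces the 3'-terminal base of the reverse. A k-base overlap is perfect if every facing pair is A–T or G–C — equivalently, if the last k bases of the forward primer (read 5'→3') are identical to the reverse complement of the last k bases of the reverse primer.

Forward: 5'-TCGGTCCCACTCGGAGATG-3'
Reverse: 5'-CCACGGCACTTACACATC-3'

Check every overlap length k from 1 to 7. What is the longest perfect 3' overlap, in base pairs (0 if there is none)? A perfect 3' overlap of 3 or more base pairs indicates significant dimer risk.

Longest perfect overlap: 4 complementary base pairs; significant dimer risk (threshold 3).

Last 7 bases (5'→3') — forward …GGAGATG, reverse …ACACATC.
Reverse complement of the reverse primer's last 7 bases: GATGTGT; its first k bases are the reverse complement of the reverse primer's last k bases, so a perfect k-base overlap needs the forward primer's last k bases to equal them.
Comparing (forward last k vs required): k=1: G vs G ✓; k=2: TG vs GA ✗; k=3: ATG vs GAT ✗; k=4: GATG vs GATG ✓; k=5: AGATG vs GATGT ✗; k=6: GAGATG vs GATGTG ✗; k=7: GGAGATG vs GATGTGT ✗.
Perfect overlaps at k = 1, 4; the largest is 4.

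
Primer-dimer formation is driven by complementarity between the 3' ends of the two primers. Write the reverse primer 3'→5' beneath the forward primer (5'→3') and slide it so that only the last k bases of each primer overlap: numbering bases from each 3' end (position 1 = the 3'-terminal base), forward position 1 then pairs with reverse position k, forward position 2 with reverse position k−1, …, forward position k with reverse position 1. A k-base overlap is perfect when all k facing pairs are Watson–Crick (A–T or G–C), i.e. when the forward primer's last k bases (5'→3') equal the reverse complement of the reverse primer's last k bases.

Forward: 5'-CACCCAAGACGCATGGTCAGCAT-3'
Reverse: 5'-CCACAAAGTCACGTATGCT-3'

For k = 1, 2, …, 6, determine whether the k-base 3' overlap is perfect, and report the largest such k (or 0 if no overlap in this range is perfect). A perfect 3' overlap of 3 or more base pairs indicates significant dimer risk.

Longest perfect overlap: 5 complementary base pairs; significant dimer risk (threshold 3).

Last 6 bases (5'→3') — forward …CAGCAT, reverse …TATGCT.
Reverse complement of the reverse primer's last 6 bases: AGCATA; its first k bases are the reverse complement of the reverse primer's last k bases, so a perfect k-base overlap needs the forward primer's last k bases to equal them.
Comparing (forward last k vs required): k=1: T vs A ✗; k=2: AT vs AG ✗; k=3: CAT vs AGC ✗; k=4: GCAT vs AGCA ✗; k=5: AGCAT vs AGCAT ✓; k=6: CAGCAT vs AGCATA ✗.
Only k = 5 is perfect, so the longest perfect 3' overlap is 5.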